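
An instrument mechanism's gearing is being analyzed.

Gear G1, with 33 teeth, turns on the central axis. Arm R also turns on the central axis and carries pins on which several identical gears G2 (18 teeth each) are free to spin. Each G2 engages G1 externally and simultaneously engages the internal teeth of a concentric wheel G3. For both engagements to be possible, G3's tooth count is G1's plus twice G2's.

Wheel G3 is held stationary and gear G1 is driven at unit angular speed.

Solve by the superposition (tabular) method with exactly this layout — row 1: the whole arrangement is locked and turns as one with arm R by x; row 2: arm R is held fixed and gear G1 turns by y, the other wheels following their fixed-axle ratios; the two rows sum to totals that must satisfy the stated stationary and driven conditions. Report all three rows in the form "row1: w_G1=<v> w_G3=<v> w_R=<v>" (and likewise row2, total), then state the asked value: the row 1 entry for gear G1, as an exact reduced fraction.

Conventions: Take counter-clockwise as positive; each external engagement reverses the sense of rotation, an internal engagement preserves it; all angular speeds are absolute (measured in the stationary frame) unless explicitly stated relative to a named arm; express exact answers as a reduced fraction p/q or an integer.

class = planetary set [G3 = 33+2·18 = 69; Willis about the carrier]
row 1: whole set turns with the arm by x
superposition row 2 [arm held]: sun y, ring −(33/69)·y, arm 0
boundary: total ω_ring = x − (33/69)·y = 0 and total ω_sun = x + y = 1  ⇒  y = 23/34, x = 11/34
row 2 ring = −(33/69)·23/34 = -11/34
totals (row 1 + row 2): sun 11/34 + 23/34 = 1, ring 11/34 + (-11/34) = 0, arm 11/34 + 0 = 11/34
asked cell (row1, sun) = 11/34

row1: w_G1=11/34 w_G3=11/34 w_R=11/34
row2: w_G1=23/34 w_G3=-11/34 w_R=0
total: w_G1=1 w_G3=0 w_R=11/34
asked value: 11/34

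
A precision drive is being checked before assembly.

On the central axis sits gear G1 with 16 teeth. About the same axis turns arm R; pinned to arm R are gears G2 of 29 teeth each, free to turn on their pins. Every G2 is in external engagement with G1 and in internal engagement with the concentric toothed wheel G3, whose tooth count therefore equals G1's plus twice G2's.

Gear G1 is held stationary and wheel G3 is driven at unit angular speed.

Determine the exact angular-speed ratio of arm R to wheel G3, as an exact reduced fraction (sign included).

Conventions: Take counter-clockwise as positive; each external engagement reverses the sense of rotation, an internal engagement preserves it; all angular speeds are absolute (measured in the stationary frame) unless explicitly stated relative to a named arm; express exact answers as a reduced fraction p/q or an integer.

planetary set (16T centre, 29T on arm, 74T internal) — Willis relation
ring teeth: 16 + 2·29 = 74
16(ω_sun−ω_arm) = −74(ω_ring−ω_arm),  ω_sun = 0, ω_ring = 1
16(0−ω_arm) = −74(1−ω_arm)  ⇒  90·ω_arm = 74  ⇒  ω_arm = 37/45
ω_out/ω_in = 37/45

37/45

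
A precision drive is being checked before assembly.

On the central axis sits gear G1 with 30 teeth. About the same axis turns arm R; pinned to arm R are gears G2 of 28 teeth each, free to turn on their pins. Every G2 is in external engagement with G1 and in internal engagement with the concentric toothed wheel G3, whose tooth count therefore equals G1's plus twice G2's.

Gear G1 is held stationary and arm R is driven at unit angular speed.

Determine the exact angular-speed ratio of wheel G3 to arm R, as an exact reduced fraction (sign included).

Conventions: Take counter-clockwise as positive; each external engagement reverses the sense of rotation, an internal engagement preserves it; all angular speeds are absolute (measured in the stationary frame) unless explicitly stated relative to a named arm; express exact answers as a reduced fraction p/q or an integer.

58/43

topology: planetary set — G1 30T / G2 28T / G3 86T, arm = carrier (Willis)
ring teeth: 30 + 2·28 = 86
30(ω_sun−ω_arm) = −86(ω_ring−ω_arm),  ω_sun = 0, ω_arm = 1
ω_ring = 1 − (30/86)(0−1) = 58/43
ω_out/ω_in = 58/43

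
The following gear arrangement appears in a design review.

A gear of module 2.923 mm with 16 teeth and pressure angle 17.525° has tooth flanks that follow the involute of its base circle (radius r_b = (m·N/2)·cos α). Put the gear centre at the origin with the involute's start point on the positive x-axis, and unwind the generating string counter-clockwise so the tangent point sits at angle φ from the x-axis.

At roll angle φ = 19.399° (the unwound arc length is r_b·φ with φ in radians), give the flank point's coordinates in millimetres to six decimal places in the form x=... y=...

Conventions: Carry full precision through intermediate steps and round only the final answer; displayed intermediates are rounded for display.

x=23.540343 y=0.285194

recognized (one wheel, involute flank): single-mesh tooth geometry, m = 2.923, N = 16
pitch radius r_p = m·N/2 = 2.923·16/2 = 23.384000
base radius r_b = r_p·cos α = 23.384000·cos 17.525° = 22.298647
roll angle φ = 19.399° = 0.33857642 rad
x = r_b·(cos φ + φ·sin φ) = 23.540343
y = r_b·(sin φ − φ·cos φ) = 0.285194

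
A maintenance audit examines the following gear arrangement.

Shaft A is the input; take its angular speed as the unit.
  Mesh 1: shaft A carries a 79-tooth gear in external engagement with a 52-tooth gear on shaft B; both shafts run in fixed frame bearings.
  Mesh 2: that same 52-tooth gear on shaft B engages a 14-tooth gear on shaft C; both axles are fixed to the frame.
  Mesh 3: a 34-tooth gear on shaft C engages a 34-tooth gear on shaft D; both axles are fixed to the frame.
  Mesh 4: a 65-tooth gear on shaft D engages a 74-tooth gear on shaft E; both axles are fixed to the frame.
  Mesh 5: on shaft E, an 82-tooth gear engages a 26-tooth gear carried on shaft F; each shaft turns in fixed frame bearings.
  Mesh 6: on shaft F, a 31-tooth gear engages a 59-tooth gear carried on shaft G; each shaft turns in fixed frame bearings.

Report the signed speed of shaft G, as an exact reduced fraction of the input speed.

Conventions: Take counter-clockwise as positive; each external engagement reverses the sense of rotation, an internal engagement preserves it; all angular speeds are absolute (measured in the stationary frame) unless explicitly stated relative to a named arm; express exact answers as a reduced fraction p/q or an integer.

502045/61124

6-mesh fixed-axis compound train (all bearings frame-fixed)
mesh 1 [79T→52T]: |ω|/ω_in = 1×79/52 = 79/52, sense flips to −
mesh 2 [52T→14T]: |ω|/ω_in = (79/52)×52/14 = 79/14, sense flips to +
mesh 3 [34T→34T]: |ω|/ω_in = (79/14)×34/34 = 79/14, sense flips to −
mesh 4 [65T→74T]: |ω|/ω_in = (79/14)×65/74 = 5135/1036, sense flips to +
mesh 5 [82T→26T]: |ω|/ω_in = (5135/1036)×82/26 = 16195/1036, sense flips to −
mesh 6 [31T→59T]: |ω|/ω_in = (16195/1036)×31/59 = 502045/61124, sense flips to +
signed output speed (× input speed) = 502045/61124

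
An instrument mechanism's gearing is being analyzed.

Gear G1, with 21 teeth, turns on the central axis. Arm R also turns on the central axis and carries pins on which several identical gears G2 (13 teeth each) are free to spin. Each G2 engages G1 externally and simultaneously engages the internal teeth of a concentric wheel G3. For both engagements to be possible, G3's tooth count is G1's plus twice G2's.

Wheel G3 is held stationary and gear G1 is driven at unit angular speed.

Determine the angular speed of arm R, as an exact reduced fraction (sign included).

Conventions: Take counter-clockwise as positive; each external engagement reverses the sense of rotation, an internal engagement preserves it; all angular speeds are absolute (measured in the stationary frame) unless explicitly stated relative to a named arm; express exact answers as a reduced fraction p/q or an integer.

topology: planetary set — G1 21T / G2 13T / G3 47T, arm = carrier (Willis)
ring teeth: 21 + 2·13 = 47
21(ω_sun−ω_arm) = −47(ω_ring−ω_arm),  ω_ring = 0, ω_sun = 1
21(1−ω_arm) = −47(0−ω_arm)  ⇒  68·ω_arm = 21  ⇒  ω_arm = 21/68
exact speed ratio = 21/68

21/68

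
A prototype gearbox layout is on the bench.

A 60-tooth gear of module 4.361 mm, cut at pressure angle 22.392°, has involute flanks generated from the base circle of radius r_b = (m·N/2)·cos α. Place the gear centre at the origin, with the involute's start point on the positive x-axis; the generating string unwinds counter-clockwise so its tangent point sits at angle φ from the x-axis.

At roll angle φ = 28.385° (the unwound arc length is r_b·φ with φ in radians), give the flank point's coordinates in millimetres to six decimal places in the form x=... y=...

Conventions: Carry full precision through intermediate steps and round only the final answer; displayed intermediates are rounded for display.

x=134.911260 y=4.783456

topology: single-mesh involute geometry — m = 4.361, N = 60
pitch radius r_p = m·N/2 = 4.361·60/2 = 130.830000
base radius r_b = r_p·cos α = 130.830000·cos 22.392° = 120.965318
roll angle φ = 28.385° = 0.49541171 rad
x = r_b·(cos φ + φ·sin φ) = 134.911260
y = r_b·(sin φ − φ·cos φ) = 4.783456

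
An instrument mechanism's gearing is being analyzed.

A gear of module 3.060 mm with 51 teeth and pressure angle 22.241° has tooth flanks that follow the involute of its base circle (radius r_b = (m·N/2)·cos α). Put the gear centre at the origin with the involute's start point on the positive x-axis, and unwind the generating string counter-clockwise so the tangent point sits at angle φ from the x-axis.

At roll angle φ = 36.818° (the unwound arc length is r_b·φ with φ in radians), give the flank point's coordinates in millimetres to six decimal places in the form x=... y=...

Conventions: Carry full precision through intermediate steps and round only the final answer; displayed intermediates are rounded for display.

x=85.631939 y=6.128243

single-mesh involute tooth geometry (51T wheel at module 3.060)
pitch radius r_p = m·N/2 = 3.060·51/2 = 78.030000
base radius r_b = r_p·cos α = 78.030000·cos 22.241° = 72.224566
roll angle φ = 36.818° = 0.64259532 rad
x = r_b·(cos φ + φ·sin φ) = 85.631939
y = r_b·(sin φ − φ·cos φ) = 6.128243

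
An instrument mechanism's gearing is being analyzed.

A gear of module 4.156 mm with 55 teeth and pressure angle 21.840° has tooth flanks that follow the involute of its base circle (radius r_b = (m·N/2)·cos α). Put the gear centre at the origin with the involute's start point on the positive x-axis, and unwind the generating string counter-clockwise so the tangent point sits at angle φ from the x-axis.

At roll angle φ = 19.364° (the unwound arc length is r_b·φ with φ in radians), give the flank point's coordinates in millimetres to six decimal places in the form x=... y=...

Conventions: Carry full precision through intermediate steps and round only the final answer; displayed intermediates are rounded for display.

class = single-mesh tooth geometry [base-circle involute, m = 4.156, 55T]
pitch radius r_p = m·N/2 = 4.156·55/2 = 114.290000
base radius r_b = r_p·cos α = 114.290000·cos 21.840° = 106.086988
roll angle φ = 19.364° = 0.33796556 rad
x = r_b·(cos φ + φ·sin φ) = 111.973742
y = r_b·(sin φ − φ·cos φ) = 1.349552

x=111.973742 y=1.349552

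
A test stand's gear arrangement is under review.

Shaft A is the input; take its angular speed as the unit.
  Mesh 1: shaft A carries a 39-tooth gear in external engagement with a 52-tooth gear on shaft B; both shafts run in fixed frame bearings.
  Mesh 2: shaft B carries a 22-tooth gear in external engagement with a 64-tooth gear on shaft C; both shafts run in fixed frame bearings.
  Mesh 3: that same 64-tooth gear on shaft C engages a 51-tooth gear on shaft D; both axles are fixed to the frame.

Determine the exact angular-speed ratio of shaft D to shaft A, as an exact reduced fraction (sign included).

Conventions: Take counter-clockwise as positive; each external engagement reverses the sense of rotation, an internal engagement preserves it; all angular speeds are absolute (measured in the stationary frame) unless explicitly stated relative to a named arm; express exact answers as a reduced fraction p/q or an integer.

class = fixed-axis compound train [3 meshes; 3 ratios multiply, 3 sense flips]
mesh 1 [39T→52T]: running ratio 3/4, sense −
mesh 2 [22T→64T]: running ratio 33/128, sense +
mesh 3 [64T→51T]: running ratio 11/34, sense −
ω_out/ω_in = -11/34

-11/34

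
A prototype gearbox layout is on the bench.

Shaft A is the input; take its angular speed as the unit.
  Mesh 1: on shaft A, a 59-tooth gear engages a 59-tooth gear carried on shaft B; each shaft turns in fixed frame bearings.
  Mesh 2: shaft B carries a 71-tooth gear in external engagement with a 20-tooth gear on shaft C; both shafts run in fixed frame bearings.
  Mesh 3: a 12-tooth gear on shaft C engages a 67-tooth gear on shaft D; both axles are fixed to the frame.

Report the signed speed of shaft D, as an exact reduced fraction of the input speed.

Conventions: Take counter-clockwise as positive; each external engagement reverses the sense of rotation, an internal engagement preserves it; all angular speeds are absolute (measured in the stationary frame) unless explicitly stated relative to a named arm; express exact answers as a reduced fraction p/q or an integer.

3-mesh fixed-axis compound train (all bearings frame-fixed)
mesh 1 [59T→59T]: |ω|/ω_in = 1×59/59 = 1, sense flips to −
mesh 2 [71T→20T]: |ω|/ω_in = 1×71/20 = 71/20, sense flips to +
mesh 3 [12T→67T]: |ω|/ω_in = (71/20)×12/67 = 213/335, sense flips to −
signed output speed (× input speed) = -213/335

-213/335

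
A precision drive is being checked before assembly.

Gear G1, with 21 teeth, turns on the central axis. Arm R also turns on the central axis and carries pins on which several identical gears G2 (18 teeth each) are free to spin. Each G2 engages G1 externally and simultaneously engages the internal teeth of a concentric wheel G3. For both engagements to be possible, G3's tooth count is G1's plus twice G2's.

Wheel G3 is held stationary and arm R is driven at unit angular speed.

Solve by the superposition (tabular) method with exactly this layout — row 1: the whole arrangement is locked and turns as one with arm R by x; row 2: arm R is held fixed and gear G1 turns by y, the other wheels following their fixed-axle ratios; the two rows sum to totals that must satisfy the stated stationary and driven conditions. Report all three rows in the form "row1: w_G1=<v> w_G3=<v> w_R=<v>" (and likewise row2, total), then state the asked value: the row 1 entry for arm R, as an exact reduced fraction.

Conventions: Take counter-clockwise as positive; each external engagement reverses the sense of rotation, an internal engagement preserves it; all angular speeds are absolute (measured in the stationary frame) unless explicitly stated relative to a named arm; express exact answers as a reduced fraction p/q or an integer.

row1: w_G1=1 w_G3=1 w_R=1
row2: w_G1=19/7 w_G3=-1 w_R=0
total: w_G1=26/7 w_G3=0 w_R=1
asked value: 1

planetary set (21T centre, 18T on arm, 57T internal) — Willis relation
superposition row 1 [locked train]: every member turns x
superposition row 2 [arm held]: sun y, ring −(21/57)·y, arm 0
boundary: total ω_ring = x − (21/57)·y = 0 and total ω_arm = x = 1  ⇒  y = 19/7, x = 1
row 2 ring = −(21/57)·19/7 = -1
totals (row 1 + row 2): sun 1 + 19/7 = 26/7, ring 1 + (-1) = 0, arm 1 + 0 = 1
asked cell (row1, arm) = 1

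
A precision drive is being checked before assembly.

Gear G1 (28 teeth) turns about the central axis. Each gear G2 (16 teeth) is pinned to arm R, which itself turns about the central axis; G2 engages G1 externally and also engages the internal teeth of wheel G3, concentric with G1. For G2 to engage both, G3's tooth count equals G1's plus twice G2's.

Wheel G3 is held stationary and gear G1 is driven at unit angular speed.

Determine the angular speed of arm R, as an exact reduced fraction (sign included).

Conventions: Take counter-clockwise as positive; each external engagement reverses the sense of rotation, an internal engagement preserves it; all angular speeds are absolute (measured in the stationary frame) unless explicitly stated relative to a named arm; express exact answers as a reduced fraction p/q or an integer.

7/22

planetary set (28T centre, 16T on arm, 60T internal) — Willis relation
ring teeth: 28 + 2·16 = 60
28(ω_sun−ω_arm) = −60(ω_ring−ω_arm),  ω_ring = 0, ω_sun = 1
28(1−ω_arm) = −60(0−ω_arm)  ⇒  88·ω_arm = 28  ⇒  ω_arm = 7/22
exact speed ratio = 7/22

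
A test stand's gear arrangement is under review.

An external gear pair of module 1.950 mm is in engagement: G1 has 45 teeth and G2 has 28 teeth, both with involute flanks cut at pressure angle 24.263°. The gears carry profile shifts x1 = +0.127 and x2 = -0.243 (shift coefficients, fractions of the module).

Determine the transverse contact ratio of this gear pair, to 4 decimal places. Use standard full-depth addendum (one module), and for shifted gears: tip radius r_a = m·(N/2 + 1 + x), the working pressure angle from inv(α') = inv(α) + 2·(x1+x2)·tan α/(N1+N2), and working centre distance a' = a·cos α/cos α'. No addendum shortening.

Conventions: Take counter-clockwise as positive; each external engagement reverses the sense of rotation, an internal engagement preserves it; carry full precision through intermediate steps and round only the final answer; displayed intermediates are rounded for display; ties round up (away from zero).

recognized (one external pair, fixed centres): single-mesh tooth geometry, m = 1.950, N1 = 45, N2 = 28
base radii: r_b1 = 39.999470, r_b2 = 24.888559
tip radii: r_a1 = 46.072650, r_a2 = 28.776150
inv(α') = inv(24.263°) + 2·(+0.127-0.243)·tan α/(45+28) = 0.02583839  ⇒  α' = 23.85118°
a' = a·cos α / cos α' = 71.1750·cos 24.263°/cos 23.85118° = 70.946987
action lengths: √(r_a1²−r_b1²) = 22.863322, √(r_a2²−r_b2²) = 14.443907
base pitch p_b = π·m·cos α = 5.584980
CR = (22.863322 + 14.443907 − 70.946987·sin 23.85118°)/5.584980 = 1.543233
contact ratio ≈ 1.5432

1.5432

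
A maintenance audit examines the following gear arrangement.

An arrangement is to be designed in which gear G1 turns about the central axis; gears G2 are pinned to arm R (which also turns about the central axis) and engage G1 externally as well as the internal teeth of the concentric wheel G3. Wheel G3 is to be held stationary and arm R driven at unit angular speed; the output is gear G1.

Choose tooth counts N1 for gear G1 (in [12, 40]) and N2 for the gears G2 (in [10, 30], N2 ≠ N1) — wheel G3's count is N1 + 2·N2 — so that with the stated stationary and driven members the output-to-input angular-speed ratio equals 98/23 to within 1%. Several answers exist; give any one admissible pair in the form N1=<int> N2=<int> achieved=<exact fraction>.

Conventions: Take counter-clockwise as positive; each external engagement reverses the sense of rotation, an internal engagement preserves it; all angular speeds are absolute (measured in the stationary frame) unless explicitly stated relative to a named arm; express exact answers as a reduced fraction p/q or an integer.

topology: planetary set — design target 98/23, arm = carrier (Willis)
Willis with ω_ring = 0: ω_sun/ω_arm = (N1+N3)/N1; set equal to 98/23  ⇒  N3/N1 = 98/23 − 1 = 75/23
N3 = N1 + 2·N2  ⇒  N2/N1 = (N3/N1 − 1)/2 = (75/23 − 1)/2 = 26/23
smallest multiple with N1 ≥ 12 and N2 ≥ 10: k = 1  ⇒  N1 = 1·23 = 23, N2 = 1·26 = 26 (N1 ≤ 40, N2 ≤ 30, N2 ≠ N1 ✓), N3 = 23 + 2·26 = 75
check: (N1+N3)/N1 with N1 = 23, N3 = 75 gives 98/23; |achieved − target| = 0 ≤ 49/1150 ✓

N1=23 N2=26 achieved=98/23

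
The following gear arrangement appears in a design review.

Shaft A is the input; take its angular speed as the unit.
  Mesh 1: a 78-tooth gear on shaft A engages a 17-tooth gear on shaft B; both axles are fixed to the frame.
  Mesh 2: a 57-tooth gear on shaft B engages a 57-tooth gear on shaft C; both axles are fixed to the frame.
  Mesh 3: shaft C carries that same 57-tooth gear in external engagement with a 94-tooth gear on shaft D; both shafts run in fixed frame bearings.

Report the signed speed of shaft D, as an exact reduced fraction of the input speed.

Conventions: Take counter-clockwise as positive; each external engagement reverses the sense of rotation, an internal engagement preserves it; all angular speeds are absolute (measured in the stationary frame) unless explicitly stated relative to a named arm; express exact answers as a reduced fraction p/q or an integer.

-2223/799

3-mesh fixed-axis compound train (all bearings frame-fixed)
mesh 1 [78T→17T]: |ω|/ω_in = 1×78/17 = 78/17, sense flips to −
mesh 2 [57T→57T]: |ω|/ω_in = (78/17)×57/57 = 78/17, sense flips to +
mesh 3 [57T→94T]: |ω|/ω_in = (78/17)×57/94 = 2223/799, sense flips to −
signed output speed (× input speed) = -2223/799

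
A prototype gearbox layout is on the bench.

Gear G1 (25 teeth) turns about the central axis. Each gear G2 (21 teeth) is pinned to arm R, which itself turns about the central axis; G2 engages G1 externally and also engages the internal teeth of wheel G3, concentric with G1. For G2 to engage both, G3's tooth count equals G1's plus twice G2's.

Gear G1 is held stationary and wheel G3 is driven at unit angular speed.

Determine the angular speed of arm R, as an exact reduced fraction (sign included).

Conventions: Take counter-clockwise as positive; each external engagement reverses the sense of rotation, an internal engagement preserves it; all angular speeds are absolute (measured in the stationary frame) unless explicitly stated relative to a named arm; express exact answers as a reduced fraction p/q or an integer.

recognized (axles ride arm R): planetary set, 25/21/67 teeth
ring teeth: 25 + 2·21 = 67
25(ω_sun−ω_arm) = −67(ω_ring−ω_arm),  ω_sun = 0, ω_ring = 1
25(0−ω_arm) = −67(1−ω_arm)  ⇒  92·ω_arm = 67  ⇒  ω_arm = 67/92
exact speed ratio = 67/92

67/92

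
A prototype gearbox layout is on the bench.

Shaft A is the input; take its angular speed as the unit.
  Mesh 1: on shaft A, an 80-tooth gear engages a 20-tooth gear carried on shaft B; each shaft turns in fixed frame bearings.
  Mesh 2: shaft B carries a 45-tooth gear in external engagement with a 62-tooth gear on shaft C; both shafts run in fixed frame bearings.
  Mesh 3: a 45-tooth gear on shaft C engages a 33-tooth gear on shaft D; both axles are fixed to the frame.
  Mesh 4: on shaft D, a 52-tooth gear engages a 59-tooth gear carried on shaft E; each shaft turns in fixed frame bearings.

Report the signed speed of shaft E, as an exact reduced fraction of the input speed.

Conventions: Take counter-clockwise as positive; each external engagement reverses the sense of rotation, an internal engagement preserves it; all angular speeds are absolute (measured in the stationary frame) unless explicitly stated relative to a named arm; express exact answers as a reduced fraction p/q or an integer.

4-mesh fixed-axis compound train (all bearings frame-fixed)
mesh 1 [80T→20T]: |ω|/ω_in = 1×80/20 = 4, sense flips to −
mesh 2 [45T→62T]: |ω|/ω_in = 4×45/62 = 90/31, sense flips to +
mesh 3 [45T→33T]: |ω|/ω_in = (90/31)×45/33 = 1350/341, sense flips to −
mesh 4 [52T→59T]: |ω|/ω_in = (1350/341)×52/59 = 70200/20119, sense flips to +
signed output speed (× input speed) = 70200/20119

70200/20119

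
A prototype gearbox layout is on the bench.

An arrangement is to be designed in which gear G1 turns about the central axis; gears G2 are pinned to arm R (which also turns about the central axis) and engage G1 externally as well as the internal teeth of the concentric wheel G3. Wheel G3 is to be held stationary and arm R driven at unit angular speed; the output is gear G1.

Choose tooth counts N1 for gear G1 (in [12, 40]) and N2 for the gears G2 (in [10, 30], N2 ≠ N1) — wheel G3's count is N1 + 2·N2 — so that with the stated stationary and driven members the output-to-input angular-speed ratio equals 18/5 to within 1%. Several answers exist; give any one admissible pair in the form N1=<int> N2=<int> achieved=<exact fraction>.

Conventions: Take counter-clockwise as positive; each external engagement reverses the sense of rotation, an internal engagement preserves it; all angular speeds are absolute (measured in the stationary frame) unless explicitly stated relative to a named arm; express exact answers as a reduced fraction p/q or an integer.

N1=15 N2=12 achieved=18/5

topology: planetary set — design target 18/5, arm = carrier (Willis)
Willis with ω_ring = 0: ω_sun/ω_arm = (N1+N3)/N1; set equal to 18/5  ⇒  N3/N1 = 18/5 − 1 = 13/5
N3 = N1 + 2·N2  ⇒  N2/N1 = (N3/N1 − 1)/2 = (13/5 − 1)/2 = 4/5
smallest multiple with N1 ≥ 12 and N2 ≥ 10: k = 3  ⇒  N1 = 3·5 = 15, N2 = 3·4 = 12 (N1 ≤ 40, N2 ≤ 30, N2 ≠ N1 ✓), N3 = 15 + 2·12 = 39
check: (N1+N3)/N1 with N1 = 15, N3 = 39 gives 18/5; |achieved − target| = 0 ≤ 9/250 ✓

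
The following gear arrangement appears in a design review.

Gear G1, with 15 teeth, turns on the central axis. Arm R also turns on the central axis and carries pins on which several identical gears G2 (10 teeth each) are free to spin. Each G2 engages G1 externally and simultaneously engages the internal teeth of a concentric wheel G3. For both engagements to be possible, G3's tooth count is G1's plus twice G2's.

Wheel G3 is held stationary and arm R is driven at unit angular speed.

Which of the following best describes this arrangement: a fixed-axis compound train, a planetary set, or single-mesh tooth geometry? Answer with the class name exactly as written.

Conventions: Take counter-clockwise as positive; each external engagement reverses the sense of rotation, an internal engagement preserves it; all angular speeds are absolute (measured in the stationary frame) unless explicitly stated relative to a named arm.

planetary set

class = planetary set [G3 = 15+2·10 = 35; Willis about the carrier]
classification: planetary set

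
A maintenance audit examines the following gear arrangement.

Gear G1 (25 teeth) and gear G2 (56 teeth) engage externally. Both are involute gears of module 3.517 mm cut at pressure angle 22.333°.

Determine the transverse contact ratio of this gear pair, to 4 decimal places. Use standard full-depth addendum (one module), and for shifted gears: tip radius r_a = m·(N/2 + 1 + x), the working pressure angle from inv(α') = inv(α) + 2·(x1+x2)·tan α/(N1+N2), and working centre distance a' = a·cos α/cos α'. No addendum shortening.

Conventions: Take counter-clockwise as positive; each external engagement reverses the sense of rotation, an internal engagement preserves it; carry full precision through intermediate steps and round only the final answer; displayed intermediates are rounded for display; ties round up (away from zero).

1.5916

class = single-mesh tooth geometry [involute pair 25T × 56T, m = 3.517]
base radii: r_b1 = 40.664917, r_b2 = 91.089415
tip radii: r_a1 = 47.479500, r_a2 = 101.993000
no profile shift: α' = α, a' = a
action lengths: √(r_a1²−r_b1²) = 24.508517, √(r_a2²−r_b2²) = 45.883445
base pitch p_b = π·m·cos α = 10.220208
CR = (24.508517 + 45.883445 − 142.438500·sin 22.33300°)/10.220208 = 1.591641
contact ratio ≈ 1.5916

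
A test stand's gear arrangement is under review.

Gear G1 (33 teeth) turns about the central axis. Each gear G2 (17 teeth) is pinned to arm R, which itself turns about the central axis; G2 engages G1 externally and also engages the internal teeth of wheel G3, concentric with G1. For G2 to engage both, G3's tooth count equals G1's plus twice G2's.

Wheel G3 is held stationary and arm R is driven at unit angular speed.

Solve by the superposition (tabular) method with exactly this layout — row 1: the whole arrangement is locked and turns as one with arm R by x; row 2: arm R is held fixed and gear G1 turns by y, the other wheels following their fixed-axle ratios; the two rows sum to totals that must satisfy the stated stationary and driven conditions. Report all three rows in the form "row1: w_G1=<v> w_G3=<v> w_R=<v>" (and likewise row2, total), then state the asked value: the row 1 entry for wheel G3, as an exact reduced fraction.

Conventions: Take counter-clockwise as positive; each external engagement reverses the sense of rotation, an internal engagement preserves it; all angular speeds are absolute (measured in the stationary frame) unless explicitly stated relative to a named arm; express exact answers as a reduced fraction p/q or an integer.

topology: planetary set — G1 33T / G2 17T / G3 67T, arm = carrier (Willis)
row 1 — lock + rotate with arm: ω_sun = ω_ring = ω_arm = x
superposition row 2 [arm held]: sun y, ring −(33/67)·y, arm 0
boundary: total ω_ring = x − (33/67)·y = 0 and total ω_arm = x = 1  ⇒  y = 67/33, x = 1
row 2 ring = −(33/67)·67/33 = -1
totals (row 1 + row 2): sun 1 + 67/33 = 100/33, ring 1 + (-1) = 0, arm 1 + 0 = 1
asked cell (row1, ring) = 1

row1: w_G1=1 w_G3=1 w_R=1
row2: w_G1=67/33 w_G3=-1 w_R=0
total: w_G1=100/33 w_G3=0 w_R=1
asked value: 1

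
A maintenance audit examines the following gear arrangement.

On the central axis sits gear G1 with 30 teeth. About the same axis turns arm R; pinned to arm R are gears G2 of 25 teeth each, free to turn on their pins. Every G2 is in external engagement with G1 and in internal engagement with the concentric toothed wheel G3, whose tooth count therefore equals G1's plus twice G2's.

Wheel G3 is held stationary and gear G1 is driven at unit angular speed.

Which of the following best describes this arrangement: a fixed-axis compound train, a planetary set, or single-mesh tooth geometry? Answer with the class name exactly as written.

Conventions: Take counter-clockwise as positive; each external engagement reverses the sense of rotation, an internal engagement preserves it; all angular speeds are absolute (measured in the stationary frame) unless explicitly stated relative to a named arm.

class = planetary set [G3 = 30+2·25 = 80; Willis about the carrier]
classification: planetary set

planetary set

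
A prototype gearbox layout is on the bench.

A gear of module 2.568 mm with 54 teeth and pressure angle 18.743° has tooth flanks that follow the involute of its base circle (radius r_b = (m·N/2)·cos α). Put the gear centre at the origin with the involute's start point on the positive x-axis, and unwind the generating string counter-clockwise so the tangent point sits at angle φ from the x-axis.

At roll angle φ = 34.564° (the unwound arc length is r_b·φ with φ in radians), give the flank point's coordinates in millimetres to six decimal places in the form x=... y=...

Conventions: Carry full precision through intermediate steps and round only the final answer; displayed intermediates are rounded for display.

single-mesh involute tooth geometry (54T wheel at module 2.568)
pitch radius r_p = m·N/2 = 2.568·54/2 = 69.336000
base radius r_b = r_p·cos α = 69.336000·cos 18.743° = 65.659070
roll angle φ = 34.564° = 0.60325560 rad
x = r_b·(cos φ + φ·sin φ) = 76.541131
y = r_b·(sin φ − φ·cos φ) = 4.632226

x=76.541131 y=4.632226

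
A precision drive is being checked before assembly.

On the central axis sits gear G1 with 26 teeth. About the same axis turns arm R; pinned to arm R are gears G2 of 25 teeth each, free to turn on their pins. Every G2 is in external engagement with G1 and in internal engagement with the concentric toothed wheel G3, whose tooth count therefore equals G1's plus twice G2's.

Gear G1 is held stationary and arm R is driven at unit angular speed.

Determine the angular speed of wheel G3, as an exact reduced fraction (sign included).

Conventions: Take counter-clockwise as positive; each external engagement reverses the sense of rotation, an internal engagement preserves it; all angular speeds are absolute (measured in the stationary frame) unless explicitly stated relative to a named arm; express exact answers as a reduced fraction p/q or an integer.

class = planetary set [G3 = 26+2·25 = 76; Willis about the carrier]
ring teeth: 26 + 2·25 = 76
26(ω_sun−ω_arm) = −76(ω_ring−ω_arm),  ω_sun = 0, ω_arm = 1
ω_ring = 1 − (26/76)(0−1) = 51/38
exact speed ratio = 51/38

51/38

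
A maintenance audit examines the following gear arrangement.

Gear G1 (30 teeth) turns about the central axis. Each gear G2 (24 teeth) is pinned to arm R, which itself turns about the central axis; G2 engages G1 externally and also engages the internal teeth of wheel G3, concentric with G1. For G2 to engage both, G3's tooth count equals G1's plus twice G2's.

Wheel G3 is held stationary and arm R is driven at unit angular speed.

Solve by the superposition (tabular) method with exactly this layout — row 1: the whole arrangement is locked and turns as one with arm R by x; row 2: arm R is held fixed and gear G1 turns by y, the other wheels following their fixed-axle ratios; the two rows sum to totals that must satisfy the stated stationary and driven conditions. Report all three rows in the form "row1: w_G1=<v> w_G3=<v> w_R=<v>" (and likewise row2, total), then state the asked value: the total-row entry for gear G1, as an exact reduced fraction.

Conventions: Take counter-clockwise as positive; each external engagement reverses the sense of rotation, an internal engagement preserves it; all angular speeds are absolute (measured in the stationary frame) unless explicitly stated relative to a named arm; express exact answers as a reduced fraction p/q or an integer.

row1: w_G1=1 w_G3=1 w_R=1
row2: w_G1=13/5 w_G3=-1 w_R=0
total: w_G1=18/5 w_G3=0 w_R=1
asked value: 18/5

class = planetary set [G3 = 30+2·24 = 78; Willis about the carrier]
row 1: whole set turns with the arm by x
superposition row 2 [arm held]: sun y, ring −(30/78)·y, arm 0
boundary: total ω_ring = x − (30/78)·y = 0 and total ω_arm = x = 1  ⇒  y = 13/5, x = 1
row 2 ring = −(30/78)·13/5 = -1
totals (row 1 + row 2): sun 1 + 13/5 = 18/5, ring 1 + (-1) = 0, arm 1 + 0 = 1
asked cell (total, sun) = 18/5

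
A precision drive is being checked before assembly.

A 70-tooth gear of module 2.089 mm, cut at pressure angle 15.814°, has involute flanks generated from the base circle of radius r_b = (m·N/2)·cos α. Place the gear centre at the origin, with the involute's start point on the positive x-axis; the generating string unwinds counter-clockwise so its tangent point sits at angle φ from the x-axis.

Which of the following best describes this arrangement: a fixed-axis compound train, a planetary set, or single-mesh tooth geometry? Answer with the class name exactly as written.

single-mesh tooth geometry

single-mesh involute tooth geometry (70T wheel at module 2.089)
classification: single-mesh tooth geometry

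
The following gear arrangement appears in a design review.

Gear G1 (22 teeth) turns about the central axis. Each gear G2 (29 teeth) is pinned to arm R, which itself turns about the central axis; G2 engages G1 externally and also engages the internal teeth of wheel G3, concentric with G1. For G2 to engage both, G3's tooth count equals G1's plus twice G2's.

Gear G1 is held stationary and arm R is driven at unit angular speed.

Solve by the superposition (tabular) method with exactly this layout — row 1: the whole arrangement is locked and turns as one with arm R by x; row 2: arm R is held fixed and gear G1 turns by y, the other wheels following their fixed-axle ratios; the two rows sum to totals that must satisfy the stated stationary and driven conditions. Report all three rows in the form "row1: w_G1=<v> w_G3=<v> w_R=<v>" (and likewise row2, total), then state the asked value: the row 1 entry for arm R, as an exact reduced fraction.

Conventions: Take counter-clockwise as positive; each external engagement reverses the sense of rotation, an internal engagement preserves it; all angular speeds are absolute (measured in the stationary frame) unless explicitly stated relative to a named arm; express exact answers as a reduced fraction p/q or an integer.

row1: w_G1=1 w_G3=1 w_R=1
row2: w_G1=-1 w_G3=11/40 w_R=0
total: w_G1=0 w_G3=51/40 w_R=1
asked value: 1

recognized (axles ride arm R): planetary set, 22/29/80 teeth
superposition row 1 [locked train]: every member turns x
superposition row 2 [arm held]: sun y, ring −(22/80)·y, arm 0
boundary: total ω_sun = x + y = 0 and total ω_arm = x = 1  ⇒  y = -1, x = 1
row 2 ring = −(22/80)·(-1) = 11/40
totals (row 1 + row 2): sun 1 + (-1) = 0, ring 1 + 11/40 = 51/40, arm 1 + 0 = 1
asked cell (row1, arm) = 1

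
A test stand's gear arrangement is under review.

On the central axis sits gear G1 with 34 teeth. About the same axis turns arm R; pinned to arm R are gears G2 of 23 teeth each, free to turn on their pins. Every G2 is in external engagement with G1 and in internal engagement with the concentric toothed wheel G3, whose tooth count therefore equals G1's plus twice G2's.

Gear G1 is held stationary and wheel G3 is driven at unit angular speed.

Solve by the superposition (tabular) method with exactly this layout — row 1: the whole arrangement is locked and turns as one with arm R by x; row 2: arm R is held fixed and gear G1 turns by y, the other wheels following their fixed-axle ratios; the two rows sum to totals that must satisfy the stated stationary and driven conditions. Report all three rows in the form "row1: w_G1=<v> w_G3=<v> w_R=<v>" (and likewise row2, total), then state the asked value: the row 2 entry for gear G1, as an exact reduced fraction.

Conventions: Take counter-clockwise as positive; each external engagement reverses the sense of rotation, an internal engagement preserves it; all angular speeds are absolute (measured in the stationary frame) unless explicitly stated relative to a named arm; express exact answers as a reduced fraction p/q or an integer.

row1: w_G1=40/57 w_G3=40/57 w_R=40/57
row2: w_G1=-40/57 w_G3=17/57 w_R=0
total: w_G1=0 w_G3=1 w_R=40/57
asked value: -40/57

planetary set (34T centre, 23T on arm, 80T internal) — Willis relation
superposition row 1 [locked train]: every member turns x
superposition row 2 [arm held]: sun y, ring −(34/80)·y, arm 0
boundary: total ω_sun = x + y = 0 and total ω_ring = x − (34/80)·y = 1  ⇒  y = -40/57, x = 40/57
row 2 ring = −(34/80)·(-40/57) = 17/57
totals (row 1 + row 2): sun 40/57 + (-40/57) = 0, ring 40/57 + 17/57 = 1, arm 40/57 + 0 = 40/57
asked cell (row2, sun) = -40/57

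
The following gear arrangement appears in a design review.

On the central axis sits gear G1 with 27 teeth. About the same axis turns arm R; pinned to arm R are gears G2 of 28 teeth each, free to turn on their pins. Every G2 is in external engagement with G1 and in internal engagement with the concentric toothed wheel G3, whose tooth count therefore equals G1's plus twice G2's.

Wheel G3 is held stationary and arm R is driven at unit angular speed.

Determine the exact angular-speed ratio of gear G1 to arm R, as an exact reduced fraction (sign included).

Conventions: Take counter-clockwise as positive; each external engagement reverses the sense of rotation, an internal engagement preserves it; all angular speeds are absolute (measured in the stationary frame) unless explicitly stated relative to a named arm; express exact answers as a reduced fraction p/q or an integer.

110/27

class = planetary set [G3 = 27+2·28 = 83; Willis about the carrier]
ring teeth: 27 + 2·28 = 83
27(ω_sun−ω_arm) = −83(ω_ring−ω_arm),  ω_ring = 0, ω_arm = 1
ω_sun = 1 − (83/27)(0−1) = 110/27
ω_out/ω_in = 110/27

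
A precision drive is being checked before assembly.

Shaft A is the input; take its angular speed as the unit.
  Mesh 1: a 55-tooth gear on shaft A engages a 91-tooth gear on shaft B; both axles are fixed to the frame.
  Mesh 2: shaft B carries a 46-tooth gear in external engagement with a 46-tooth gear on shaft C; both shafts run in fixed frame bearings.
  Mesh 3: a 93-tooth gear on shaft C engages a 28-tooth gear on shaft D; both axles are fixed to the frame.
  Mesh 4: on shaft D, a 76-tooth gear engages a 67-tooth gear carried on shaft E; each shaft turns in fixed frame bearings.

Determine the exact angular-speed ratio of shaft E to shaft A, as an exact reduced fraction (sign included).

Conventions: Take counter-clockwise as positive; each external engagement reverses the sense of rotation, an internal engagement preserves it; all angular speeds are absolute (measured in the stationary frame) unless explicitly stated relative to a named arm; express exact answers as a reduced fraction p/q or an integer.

class = fixed-axis compound train [4 meshes; 4 ratios multiply, 4 sense flips]
mesh 1 [55T→91T]: running ratio 55/91, sense −
mesh 2 [46T→46T]: running ratio 55/91, sense +
mesh 3 [93T→28T]: running ratio 5115/2548, sense −
mesh 4 [76T→67T]: running ratio 97185/42679, sense +
ω_out/ω_in = 97185/42679

97185/42679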